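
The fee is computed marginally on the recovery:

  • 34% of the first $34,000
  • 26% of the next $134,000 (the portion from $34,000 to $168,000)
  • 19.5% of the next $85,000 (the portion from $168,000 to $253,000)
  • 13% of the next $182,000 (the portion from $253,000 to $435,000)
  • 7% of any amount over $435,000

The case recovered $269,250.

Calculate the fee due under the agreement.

First $34,000 at 34% = $11,560.00
Next $134,000 at 26% = $34,840.00
Next $85,000 at 19.5% = $16,575.00
Remaining $16,250 at 13% = $2,112.50
Fee: $11,560.00 + $34,840.00 + $16,575.00 + $2,112.50 = $65,087.50

$65,087.50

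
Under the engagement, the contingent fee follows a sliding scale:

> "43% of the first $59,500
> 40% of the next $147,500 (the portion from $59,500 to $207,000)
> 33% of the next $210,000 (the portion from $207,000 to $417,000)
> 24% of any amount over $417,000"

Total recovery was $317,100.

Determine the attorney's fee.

$120,918.00

First $59,500 at 43% = $25,585.00
Next $147,500 at 40% = $59,000.00
Remaining $110,100 at 33% = $36,333.00
Fee: $25,585.00 + $59,000.00 + $36,333.00 = $120,918.00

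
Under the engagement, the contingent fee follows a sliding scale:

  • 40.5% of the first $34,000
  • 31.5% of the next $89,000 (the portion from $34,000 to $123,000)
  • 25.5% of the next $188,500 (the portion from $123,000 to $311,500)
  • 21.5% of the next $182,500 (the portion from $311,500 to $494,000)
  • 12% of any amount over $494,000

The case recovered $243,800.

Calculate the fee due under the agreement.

$72,609.00

First $34,000 at 40.5% = $13,770.00
Next $89,000 at 31.5% = $28,035.00
Remaining $120,800 at 25.5% = $30,804.00
Fee: $13,770.00 + $28,035.00 + $30,804.00 = $72,609.00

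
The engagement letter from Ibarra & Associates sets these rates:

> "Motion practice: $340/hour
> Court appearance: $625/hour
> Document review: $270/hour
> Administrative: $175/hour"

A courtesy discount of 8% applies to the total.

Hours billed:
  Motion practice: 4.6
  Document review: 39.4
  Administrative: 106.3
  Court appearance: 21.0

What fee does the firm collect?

$40,415.14

Motion practice: 4.6 × $340 = $1,564.00
Court appearance: 21.0 × $625 = $13,125.00
Document review: 39.4 × $270 = $10,638.00
Administrative: 106.3 × $175 = $18,602.50
Subtotal: $43,929.50
Less 8% discount: −$3,514.36
Total: $43,929.50 − $3,514.36 = $40,415.14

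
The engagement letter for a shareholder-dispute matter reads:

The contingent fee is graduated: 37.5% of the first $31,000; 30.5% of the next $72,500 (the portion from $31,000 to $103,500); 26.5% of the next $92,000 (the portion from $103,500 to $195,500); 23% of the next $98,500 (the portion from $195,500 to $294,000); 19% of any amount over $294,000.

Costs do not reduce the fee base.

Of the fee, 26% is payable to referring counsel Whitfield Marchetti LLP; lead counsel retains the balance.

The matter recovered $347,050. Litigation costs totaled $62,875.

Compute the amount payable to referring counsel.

$23,621.52

Fee base is the gross recovery, $347,050; costs are reimbursed separately.
First $31,000 at 37.5% = $11,625.00
Next $72,500 at 30.5% = $22,112.50
Next $92,000 at 26.5% = $24,380.00
Next $98,500 at 23% = $22,655.00
Remaining $53,050 at 19% = $10,079.50
Fee: $11,625.00 + $22,112.50 + $24,380.00 + $22,655.00 + $10,079.50 = $90,852.00
Referral share: 26% of $90,852.00 = $23,621.52; lead counsel retains $90,852.00 − $23,621.52 = $67,230.48.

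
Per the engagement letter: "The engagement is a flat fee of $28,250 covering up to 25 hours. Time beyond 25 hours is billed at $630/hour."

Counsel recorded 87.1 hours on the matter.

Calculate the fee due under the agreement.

$67,373.00

Flat fee: $28,250.00
Excess hours: 87.1 − 25 = 62.1
Overrun: 62.1 × $630 = $39,123.00
Total: $28,250.00 + $39,123.00 = $67,373.00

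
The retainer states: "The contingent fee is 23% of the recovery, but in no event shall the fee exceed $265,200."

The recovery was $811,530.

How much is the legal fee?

23% of $811,530 = $186,651.90
That is under the $265,200 cap.

$186,651.90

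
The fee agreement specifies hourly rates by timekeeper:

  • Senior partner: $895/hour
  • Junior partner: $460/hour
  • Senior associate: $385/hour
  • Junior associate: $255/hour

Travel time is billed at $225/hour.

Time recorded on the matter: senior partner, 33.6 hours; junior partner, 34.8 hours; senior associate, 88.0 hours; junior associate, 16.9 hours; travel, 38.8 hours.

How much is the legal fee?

Senior partner: 33.6 × $895 = $30,072.00
Junior partner: 34.8 × $460 = $16,008.00
Senior associate: 88.0 × $385 = $33,880.00
Junior associate: 16.9 × $255 = $4,309.50
Subtotal: $30,072.00 + $16,008.00 + $33,880.00 + $4,309.50 = $84,269.50
Travel: 38.8 × $225 = $8,730.00
Total: $84,269.50 + $8,730.00 = $92,999.50

$92,999.50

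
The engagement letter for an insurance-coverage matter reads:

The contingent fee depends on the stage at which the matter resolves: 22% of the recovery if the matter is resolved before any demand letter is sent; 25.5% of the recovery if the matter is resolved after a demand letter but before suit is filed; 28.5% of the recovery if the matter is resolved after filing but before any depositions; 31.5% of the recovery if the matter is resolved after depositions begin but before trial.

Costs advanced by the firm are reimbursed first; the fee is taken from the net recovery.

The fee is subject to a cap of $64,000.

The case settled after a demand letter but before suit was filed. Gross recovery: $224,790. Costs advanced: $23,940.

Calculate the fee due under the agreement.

$51,216.75

Fee base (net of costs): $224,790 − $23,940 = $200,850
The matter settled after a demand letter but before suit was filed, so the 25.5% rate applies.
$200,850 × 25.5% = $51,216.75
$51,216.75 is under the $64,000 cap.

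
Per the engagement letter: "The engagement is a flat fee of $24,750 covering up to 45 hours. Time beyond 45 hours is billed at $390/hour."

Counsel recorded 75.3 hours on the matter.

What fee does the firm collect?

$36,567.00

Flat fee: $24,750.00
Excess hours: 75.3 − 45 = 30.3
Overrun: 30.3 × $390 = $11,817.00
Total: $24,750.00 + $11,817.00 = $36,567.00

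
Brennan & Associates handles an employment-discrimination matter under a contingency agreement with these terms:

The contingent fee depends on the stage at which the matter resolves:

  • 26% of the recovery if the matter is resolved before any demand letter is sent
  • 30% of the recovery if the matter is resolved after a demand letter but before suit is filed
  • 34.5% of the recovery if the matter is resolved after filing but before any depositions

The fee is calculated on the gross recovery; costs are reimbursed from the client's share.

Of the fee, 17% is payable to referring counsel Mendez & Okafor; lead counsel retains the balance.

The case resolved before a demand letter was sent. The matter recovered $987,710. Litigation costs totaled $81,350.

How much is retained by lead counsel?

Fee base is the gross recovery, $987,710; costs are reimbursed separately.
The matter resolved before a demand letter was sent, so the 26% rate applies.
$987,710 × 26% = $256,804.60
Referral share: 17% of $256,804.60 = $43,656.78; lead counsel retains $256,804.60 − $43,656.78 = $213,147.82.

$213,147.82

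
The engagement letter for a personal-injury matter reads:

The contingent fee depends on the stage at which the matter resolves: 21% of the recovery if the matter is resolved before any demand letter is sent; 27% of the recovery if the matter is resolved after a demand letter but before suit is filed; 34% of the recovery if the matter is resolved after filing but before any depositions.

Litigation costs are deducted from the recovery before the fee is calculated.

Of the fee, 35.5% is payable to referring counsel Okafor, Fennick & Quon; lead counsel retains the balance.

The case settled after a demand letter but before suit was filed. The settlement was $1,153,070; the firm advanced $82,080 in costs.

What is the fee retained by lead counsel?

$186,512.91

Fee base (net of costs): $1,153,070 − $82,080 = $1,070,990
The matter settled after a demand letter but before suit was filed, so the 27% rate applies.
$1,070,990 × 27% = $289,167.30
Referral share: 35.5% of $289,167.30 = $102,654.39; lead counsel retains $289,167.30 − $102,654.39 = $186,512.91.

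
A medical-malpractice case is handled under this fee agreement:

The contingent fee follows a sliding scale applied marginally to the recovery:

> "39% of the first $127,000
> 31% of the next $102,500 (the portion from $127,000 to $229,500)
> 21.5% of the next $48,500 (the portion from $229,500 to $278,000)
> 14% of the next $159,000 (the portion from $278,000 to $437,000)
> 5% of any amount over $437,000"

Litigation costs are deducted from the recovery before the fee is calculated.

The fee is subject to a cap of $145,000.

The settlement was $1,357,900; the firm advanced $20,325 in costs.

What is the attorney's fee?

$145,000.00

Fee base (net of costs): $1,357,900 − $20,325 = $1,337,575
First $127,000 at 39% = $49,530.00
Next $102,500 at 31% = $31,775.00
Next $48,500 at 21.5% = $10,427.50
Next $159,000 at 14% = $22,260.00
Remaining $900,575 at 5% = $45,028.75
Fee: $49,530.00 + $31,775.00 + $10,427.50 + $22,260.00 + $45,028.75 = $159,021.25
$159,021.25 exceeds the $145,000 cap, so the fee is capped at $145,000.00.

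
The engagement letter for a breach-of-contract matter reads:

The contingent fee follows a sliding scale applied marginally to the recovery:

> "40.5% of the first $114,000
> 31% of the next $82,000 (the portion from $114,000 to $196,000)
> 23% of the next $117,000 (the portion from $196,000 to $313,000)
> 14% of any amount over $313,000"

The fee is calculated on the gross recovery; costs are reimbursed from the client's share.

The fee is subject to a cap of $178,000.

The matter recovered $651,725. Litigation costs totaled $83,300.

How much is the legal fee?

Fee base is the gross recovery, $651,725; costs are reimbursed separately.
First $114,000 at 40.5% = $46,170.00
Next $82,000 at 31% = $25,420.00
Next $117,000 at 23% = $26,910.00
Remaining $338,725 at 14% = $47,421.50
Fee: $46,170.00 + $25,420.00 + $26,910.00 + $47,421.50 = $145,921.50
$145,921.50 is under the $178,000 cap.

$145,921.50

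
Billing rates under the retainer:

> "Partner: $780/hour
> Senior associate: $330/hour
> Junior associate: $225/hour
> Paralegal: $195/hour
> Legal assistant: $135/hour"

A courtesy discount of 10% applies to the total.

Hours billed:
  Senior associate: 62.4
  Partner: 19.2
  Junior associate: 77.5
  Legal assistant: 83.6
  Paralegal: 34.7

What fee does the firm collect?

$63,952.20

Partner: 19.2 × $780 = $14,976.00
Senior associate: 62.4 × $330 = $20,592.00
Junior associate: 77.5 × $225 = $17,437.50
Paralegal: 34.7 × $195 = $6,766.50
Legal assistant: 83.6 × $135 = $11,286.00
Subtotal: $71,058.00
Less 10% discount: −$7,105.80
Total: $71,058.00 − $7,105.80 = $63,952.20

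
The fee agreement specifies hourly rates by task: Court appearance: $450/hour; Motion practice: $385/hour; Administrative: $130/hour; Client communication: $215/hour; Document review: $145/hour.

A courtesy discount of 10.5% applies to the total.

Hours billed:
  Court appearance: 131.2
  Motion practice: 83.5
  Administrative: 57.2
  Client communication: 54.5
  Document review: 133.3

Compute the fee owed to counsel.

Court appearance: 131.2 × $450 = $59,040.00
Motion practice: 83.5 × $385 = $32,147.50
Administrative: 57.2 × $130 = $7,436.00
Client communication: 54.5 × $215 = $11,717.50
Document review: 133.3 × $145 = $19,328.50
Subtotal: $129,669.50
Less 10.5% discount: −$13,615.30
Total: $129,669.50 − $13,615.30 = $116,054.20

$116,054.20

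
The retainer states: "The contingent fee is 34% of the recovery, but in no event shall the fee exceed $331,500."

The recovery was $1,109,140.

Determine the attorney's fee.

34% of $1,109,140 = $377,107.60
That exceeds the $331,500 cap, so the fee is capped at $331,500.

$331,500.00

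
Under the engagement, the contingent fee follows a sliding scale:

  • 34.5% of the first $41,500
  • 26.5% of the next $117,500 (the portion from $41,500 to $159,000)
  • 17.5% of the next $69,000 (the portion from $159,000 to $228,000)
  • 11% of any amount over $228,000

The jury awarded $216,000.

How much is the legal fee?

$55,430.00

First $41,500 at 34.5% = $14,317.50
Next $117,500 at 26.5% = $31,137.50
Remaining $57,000 at 17.5% = $9,975.00
Fee: $14,317.50 + $31,137.50 + $9,975.00 = $55,430.00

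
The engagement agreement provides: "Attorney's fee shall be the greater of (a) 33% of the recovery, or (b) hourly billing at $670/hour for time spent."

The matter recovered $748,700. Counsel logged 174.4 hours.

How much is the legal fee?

(a) 33% of $748,700 = $247,071.00
(b) 174.4 × $670 = $116,848.00
The greater is (a): $247,071.00.

$247,071.00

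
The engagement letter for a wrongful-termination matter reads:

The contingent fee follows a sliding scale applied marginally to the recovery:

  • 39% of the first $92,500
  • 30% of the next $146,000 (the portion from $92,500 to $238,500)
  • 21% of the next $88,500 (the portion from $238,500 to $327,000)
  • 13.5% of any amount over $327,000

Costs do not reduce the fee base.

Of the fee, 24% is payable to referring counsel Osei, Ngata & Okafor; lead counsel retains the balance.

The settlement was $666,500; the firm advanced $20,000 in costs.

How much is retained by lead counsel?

$109,662.30

Fee base is the gross recovery, $666,500; costs are reimbursed separately.
First $92,500 at 39% = $36,075.00
Next $146,000 at 30% = $43,800.00
Next $88,500 at 21% = $18,585.00
Remaining $339,500 at 13.5% = $45,832.50
Fee: $36,075.00 + $43,800.00 + $18,585.00 + $45,832.50 = $144,292.50
Referral share: 24% of $144,292.50 = $34,630.20; lead counsel retains $144,292.50 − $34,630.20 = $109,662.30.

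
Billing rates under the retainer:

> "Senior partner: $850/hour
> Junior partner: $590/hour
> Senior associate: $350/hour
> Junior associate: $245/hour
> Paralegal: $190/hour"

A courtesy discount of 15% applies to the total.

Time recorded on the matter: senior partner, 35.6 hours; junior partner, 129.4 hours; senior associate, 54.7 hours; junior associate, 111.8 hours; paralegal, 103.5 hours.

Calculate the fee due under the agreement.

Senior partner: 35.6 × $850 = $30,260.00
Junior partner: 129.4 × $590 = $76,346.00
Senior associate: 54.7 × $350 = $19,145.00
Junior associate: 111.8 × $245 = $27,391.00
Paralegal: 103.5 × $190 = $19,665.00
Subtotal: $172,807.00
Less 15% discount: −$25,921.05
Total: $172,807.00 − $25,921.05 = $146,885.95

$146,885.95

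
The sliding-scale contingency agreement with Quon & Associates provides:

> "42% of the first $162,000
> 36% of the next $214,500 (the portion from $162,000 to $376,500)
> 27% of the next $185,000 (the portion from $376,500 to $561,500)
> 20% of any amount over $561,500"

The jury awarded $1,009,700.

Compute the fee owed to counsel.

First $162,000 at 42% = $68,040.00
Next $214,500 at 36% = $77,220.00
Next $185,000 at 27% = $49,950.00
Remaining $448,200 at 20% = $89,640.00
Fee: $68,040.00 + $77,220.00 + $49,950.00 + $89,640.00 = $284,850.00

$284,850.00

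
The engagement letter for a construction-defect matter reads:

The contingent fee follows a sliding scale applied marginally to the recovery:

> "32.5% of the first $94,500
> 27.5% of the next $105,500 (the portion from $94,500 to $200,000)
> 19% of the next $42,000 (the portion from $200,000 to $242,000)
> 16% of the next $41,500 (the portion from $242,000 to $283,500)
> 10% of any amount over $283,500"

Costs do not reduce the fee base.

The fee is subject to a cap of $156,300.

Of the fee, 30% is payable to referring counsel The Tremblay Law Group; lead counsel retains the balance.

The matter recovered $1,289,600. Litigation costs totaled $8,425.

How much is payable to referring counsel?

Fee base is the gross recovery, $1,289,600; costs are reimbursed separately.
First $94,500 at 32.5% = $30,712.50
Next $105,500 at 27.5% = $29,012.50
Next $42,000 at 19% = $7,980.00
Next $41,500 at 16% = $6,640.00
Remaining $1,006,100 at 10% = $100,610.00
Fee: $30,712.50 + $29,012.50 + $7,980.00 + $6,640.00 + $100,610.00 = $174,955.00
$174,955.00 exceeds the $156,300 cap, so the fee is capped at $156,300.00.
Referral share: 30% of $156,300.00 = $46,890.00; lead counsel retains $156,300.00 − $46,890.00 = $109,410.00.

$46,890.00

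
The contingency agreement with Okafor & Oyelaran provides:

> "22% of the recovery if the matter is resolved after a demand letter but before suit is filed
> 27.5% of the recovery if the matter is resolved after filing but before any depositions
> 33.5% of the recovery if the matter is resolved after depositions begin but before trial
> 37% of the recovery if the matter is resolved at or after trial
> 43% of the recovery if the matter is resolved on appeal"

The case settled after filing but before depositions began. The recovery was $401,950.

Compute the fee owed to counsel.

The matter settled after filing but before depositions began, so the 27.5% rate applies.
$401,950 × 27.5% = $110,536.25

$110,536.25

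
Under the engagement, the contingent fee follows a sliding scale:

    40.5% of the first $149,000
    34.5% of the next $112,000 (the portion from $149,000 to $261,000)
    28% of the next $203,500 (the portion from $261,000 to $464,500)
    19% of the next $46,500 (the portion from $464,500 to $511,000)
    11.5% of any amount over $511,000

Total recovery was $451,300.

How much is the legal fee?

$152,269.00

First $149,000 at 40.5% = $60,345.00
Next $112,000 at 34.5% = $38,640.00
Remaining $190,300 at 28% = $53,284.00
Fee: $60,345.00 + $38,640.00 + $53,284.00 = $152,269.00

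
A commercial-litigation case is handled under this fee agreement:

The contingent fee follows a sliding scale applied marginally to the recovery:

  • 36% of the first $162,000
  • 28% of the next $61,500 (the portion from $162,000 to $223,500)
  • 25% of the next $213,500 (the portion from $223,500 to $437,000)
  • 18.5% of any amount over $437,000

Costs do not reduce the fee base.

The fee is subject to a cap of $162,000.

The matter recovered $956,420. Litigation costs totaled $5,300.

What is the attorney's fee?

$162,000.00

Fee base is the gross recovery, $956,420; costs are reimbursed separately.
First $162,000 at 36% = $58,320.00
Next $61,500 at 28% = $17,220.00
Next $213,500 at 25% = $53,375.00
Remaining $519,420 at 18.5% = $96,092.70
Fee: $58,320.00 + $17,220.00 + $53,375.00 + $96,092.70 = $225,007.70
$225,007.70 exceeds the $162,000 cap, so the fee is capped at $162,000.00.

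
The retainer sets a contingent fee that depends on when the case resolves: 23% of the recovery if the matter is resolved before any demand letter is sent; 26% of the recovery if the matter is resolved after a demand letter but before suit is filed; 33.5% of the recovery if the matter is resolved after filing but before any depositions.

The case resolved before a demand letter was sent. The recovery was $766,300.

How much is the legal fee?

The matter resolved before a demand letter was sent, so the 23% rate applies.
$766,300 × 23% = $176,249.00

$176,249.00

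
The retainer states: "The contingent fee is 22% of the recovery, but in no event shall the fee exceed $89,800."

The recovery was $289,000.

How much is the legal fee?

$63,580.00

22% of $289,000 = $63,580.00
That is under the $89,800 cap.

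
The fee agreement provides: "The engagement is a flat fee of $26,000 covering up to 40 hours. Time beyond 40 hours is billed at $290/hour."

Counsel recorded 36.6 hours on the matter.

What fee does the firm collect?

$26,000.00

36.6 hours is within the 40-hour scope; only the flat fee applies.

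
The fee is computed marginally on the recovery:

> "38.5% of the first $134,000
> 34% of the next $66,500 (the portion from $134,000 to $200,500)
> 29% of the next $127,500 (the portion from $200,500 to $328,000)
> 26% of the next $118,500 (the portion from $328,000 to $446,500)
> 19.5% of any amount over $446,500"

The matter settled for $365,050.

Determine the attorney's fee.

First $134,000 at 38.5% = $51,590.00
Next $66,500 at 34% = $22,610.00
Next $127,500 at 29% = $36,975.00
Remaining $37,050 at 26% = $9,633.00
Fee: $51,590.00 + $22,610.00 + $36,975.00 + $9,633.00 = $120,808.00

$120,808.00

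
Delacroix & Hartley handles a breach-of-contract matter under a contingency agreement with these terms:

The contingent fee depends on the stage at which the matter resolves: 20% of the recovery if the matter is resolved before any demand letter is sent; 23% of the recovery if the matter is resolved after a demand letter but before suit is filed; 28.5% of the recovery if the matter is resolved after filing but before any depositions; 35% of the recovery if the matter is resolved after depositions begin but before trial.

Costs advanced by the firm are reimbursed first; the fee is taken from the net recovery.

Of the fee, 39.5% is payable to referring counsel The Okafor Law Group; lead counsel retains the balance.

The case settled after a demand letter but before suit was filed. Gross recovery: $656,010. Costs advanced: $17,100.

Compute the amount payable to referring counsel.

Fee base (net of costs): $656,010 − $17,100 = $638,910
The matter settled after a demand letter but before suit was filed, so the 23% rate applies.
$638,910 × 23% = $146,949.30
Referral share: 39.5% of $146,949.30 = $58,044.97; lead counsel retains $146,949.30 − $58,044.97 = $88,904.33.

$58,044.97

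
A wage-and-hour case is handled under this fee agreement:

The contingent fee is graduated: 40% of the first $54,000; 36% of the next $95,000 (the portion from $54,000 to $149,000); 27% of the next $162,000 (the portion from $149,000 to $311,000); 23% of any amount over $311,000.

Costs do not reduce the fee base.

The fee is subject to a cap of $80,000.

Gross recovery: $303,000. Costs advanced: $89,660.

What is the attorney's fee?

Fee base is the gross recovery, $303,000; costs are reimbursed separately.
First $54,000 at 40% = $21,600.00
Next $95,000 at 36% = $34,200.00
Remaining $154,000 at 27% = $41,580.00
Fee: $21,600.00 + $34,200.00 + $41,580.00 = $97,380.00
$97,380.00 exceeds the $80,000 cap, so the fee is capped at $80,000.00.

$80,000.00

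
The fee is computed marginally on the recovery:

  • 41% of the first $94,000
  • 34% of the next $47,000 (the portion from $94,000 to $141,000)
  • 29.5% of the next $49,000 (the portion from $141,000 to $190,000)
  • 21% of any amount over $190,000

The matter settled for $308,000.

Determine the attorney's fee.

First $94,000 at 41% = $38,540.00
Next $47,000 at 34% = $15,980.00
Next $49,000 at 29.5% = $14,455.00
Remaining $118,000 at 21% = $24,780.00
Fee: $38,540.00 + $15,980.00 + $14,455.00 + $24,780.00 = $93,755.00

$93,755.00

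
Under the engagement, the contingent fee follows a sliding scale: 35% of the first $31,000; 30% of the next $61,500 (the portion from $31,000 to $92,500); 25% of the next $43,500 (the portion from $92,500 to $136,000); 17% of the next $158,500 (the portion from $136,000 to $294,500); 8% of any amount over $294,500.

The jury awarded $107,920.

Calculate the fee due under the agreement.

First $31,000 at 35% = $10,850.00
Next $61,500 at 30% = $18,450.00
Remaining $15,420 at 25% = $3,855.00
Fee: $10,850.00 + $18,450.00 + $3,855.00 = $33,155.00

$33,155.00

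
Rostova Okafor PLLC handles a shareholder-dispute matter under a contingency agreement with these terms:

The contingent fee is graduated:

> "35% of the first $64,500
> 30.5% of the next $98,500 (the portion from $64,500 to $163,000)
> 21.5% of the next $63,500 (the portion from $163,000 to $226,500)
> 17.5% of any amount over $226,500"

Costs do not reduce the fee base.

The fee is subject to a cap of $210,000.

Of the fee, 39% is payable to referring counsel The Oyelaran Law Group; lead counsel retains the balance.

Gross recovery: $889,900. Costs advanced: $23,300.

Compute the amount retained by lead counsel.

Fee base is the gross recovery, $889,900; costs are reimbursed separately.
First $64,500 at 35% = $22,575.00
Next $98,500 at 30.5% = $30,042.50
Next $63,500 at 21.5% = $13,652.50
Remaining $663,400 at 17.5% = $116,095.00
Fee: $22,575.00 + $30,042.50 + $13,652.50 + $116,095.00 = $182,365.00
$182,365.00 is under the $210,000 cap.
Referral share: 39% of $182,365.00 = $71,122.35; lead counsel retains $182,365.00 − $71,122.35 = $111,242.65.

$111,242.65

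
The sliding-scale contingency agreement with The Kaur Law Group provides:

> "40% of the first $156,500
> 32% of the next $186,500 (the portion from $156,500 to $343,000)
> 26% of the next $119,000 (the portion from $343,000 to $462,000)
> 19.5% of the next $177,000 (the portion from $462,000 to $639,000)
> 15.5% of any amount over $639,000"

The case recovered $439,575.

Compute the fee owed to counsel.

First $156,500 at 40% = $62,600.00
Next $186,500 at 32% = $59,680.00
Remaining $96,575 at 26% = $25,109.50
Fee: $62,600.00 + $59,680.00 + $25,109.50 = $147,389.50

$147,389.50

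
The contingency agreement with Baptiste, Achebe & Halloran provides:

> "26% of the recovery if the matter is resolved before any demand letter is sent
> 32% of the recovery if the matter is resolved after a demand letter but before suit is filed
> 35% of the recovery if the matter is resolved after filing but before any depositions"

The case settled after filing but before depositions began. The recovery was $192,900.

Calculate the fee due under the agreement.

The matter settled after filing but before depositions began, so the 35% rate applies.
$192,900 × 35% = $67,515.00

$67,515.00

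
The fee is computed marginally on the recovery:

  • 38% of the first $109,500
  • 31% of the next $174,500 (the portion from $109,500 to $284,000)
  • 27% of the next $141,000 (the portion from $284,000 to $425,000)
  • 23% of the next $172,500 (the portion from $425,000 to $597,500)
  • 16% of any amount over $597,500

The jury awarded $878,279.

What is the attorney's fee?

First $109,500 at 38% = $41,610.00
Next $174,500 at 31% = $54,095.00
Next $141,000 at 27% = $38,070.00
Next $172,500 at 23% = $39,675.00
Remaining $280,779 at 16% = $44,924.64
Fee: $41,610.00 + $54,095.00 + $38,070.00 + $39,675.00 + $44,924.64 = $218,374.64

$218,374.64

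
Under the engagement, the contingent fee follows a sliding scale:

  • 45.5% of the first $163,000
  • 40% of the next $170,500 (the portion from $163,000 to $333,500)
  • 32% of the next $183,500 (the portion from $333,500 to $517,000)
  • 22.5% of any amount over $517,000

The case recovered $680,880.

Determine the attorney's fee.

$237,958.00

First $163,000 at 45.5% = $74,165.00
Next $170,500 at 40% = $68,200.00
Next $183,500 at 32% = $58,720.00
Remaining $163,880 at 22.5% = $36,873.00
Fee: $74,165.00 + $68,200.00 + $58,720.00 + $36,873.00 = $237,958.00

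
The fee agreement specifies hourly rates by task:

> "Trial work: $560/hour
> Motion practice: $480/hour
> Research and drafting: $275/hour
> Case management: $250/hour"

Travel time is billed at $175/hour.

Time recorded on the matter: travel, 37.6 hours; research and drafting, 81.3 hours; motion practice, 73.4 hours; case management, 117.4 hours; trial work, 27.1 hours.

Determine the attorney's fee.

$108,695.50

Trial work: 27.1 × $560 = $15,176.00
Motion practice: 73.4 × $480 = $35,232.00
Research and drafting: 81.3 × $275 = $22,357.50
Case management: 117.4 × $250 = $29,350.00
Subtotal: $15,176.00 + $35,232.00 + $22,357.50 + $29,350.00 = $102,115.50
Travel: 37.6 × $175 = $6,580.00
Total: $102,115.50 + $6,580.00 = $108,695.50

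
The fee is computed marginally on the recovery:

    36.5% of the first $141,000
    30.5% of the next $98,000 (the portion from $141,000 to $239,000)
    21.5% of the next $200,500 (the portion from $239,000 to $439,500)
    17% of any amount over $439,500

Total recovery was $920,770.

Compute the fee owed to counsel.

First $141,000 at 36.5% = $51,465.00
Next $98,000 at 30.5% = $29,890.00
Next $200,500 at 21.5% = $43,107.50
Remaining $481,270 at 17% = $81,815.90
Fee: $51,465.00 + $29,890.00 + $43,107.50 + $81,815.90 = $206,278.40

$206,278.40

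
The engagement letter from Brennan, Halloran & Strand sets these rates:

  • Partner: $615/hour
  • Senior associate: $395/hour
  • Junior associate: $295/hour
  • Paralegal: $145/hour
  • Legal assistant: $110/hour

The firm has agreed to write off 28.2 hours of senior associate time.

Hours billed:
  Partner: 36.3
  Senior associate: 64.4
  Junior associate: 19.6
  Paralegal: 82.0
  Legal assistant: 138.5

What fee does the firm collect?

Partner: 36.3 × $615 = $22,324.50
Senior associate: 64.4 × $395 = $25,438.00
Junior associate: 19.6 × $295 = $5,782.00
Paralegal: 82.0 × $145 = $11,890.00
Legal assistant: 138.5 × $110 = $15,235.00
Subtotal: $80,669.50
Write-off: 28.2 × $395 = $11,139.00
Total: $80,669.50 − $11,139.00 = $69,530.50

$69,530.50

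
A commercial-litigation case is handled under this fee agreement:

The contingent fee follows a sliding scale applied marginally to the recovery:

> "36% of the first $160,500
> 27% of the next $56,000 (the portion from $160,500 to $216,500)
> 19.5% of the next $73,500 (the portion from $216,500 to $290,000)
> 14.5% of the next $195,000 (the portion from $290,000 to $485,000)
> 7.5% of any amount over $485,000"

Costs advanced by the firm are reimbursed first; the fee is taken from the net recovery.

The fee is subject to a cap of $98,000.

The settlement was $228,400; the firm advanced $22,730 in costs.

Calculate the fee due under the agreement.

Fee base (net of costs): $228,400 − $22,730 = $205,670
First $160,500 at 36% = $57,780.00
Remaining $45,170 at 27% = $12,195.90
Fee: $57,780.00 + $12,195.90 = $69,975.90
$69,975.90 is under the $98,000 cap.

$69,975.90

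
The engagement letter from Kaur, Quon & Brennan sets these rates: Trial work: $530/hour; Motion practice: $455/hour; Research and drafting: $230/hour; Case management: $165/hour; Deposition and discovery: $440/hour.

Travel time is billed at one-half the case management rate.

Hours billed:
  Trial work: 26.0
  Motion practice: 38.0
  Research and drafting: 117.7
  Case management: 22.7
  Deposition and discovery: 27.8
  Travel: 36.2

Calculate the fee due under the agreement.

$77,105.00

Trial work: 26.0 × $530 = $13,780.00
Motion practice: 38.0 × $455 = $17,290.00
Research and drafting: 117.7 × $230 = $27,071.00
Case management: 22.7 × $165 = $3,745.50
Deposition and discovery: 27.8 × $440 = $12,232.00
Subtotal: $13,780.00 + $17,290.00 + $27,071.00 + $3,745.50 + $12,232.00 = $74,118.50
Travel: 36.2 × ($165 ÷ 2) = 36.2 × $82.50 = $2,986.50
Total: $74,118.50 + $2,986.50 = $77,105.00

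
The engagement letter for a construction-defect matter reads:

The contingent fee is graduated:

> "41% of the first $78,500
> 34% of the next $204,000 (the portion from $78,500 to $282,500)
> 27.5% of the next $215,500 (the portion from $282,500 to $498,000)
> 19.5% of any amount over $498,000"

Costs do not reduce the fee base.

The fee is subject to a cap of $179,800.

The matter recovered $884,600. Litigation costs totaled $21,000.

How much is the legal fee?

Fee base is the gross recovery, $884,600; costs are reimbursed separately.
First $78,500 at 41% = $32,185.00
Next $204,000 at 34% = $69,360.00
Next $215,500 at 27.5% = $59,262.50
Remaining $386,600 at 19.5% = $75,387.00
Fee: $32,185.00 + $69,360.00 + $59,262.50 + $75,387.00 = $236,194.50
$236,194.50 exceeds the $179,800 cap, so the fee is capped at $179,800.00.

$179,800.00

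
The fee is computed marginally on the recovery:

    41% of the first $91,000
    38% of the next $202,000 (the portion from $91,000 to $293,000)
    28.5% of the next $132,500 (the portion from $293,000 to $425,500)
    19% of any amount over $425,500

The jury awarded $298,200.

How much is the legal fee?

$115,552.00

First $91,000 at 41% = $37,310.00
Next $202,000 at 38% = $76,760.00
Remaining $5,200 at 28.5% = $1,482.00
Fee: $37,310.00 + $76,760.00 + $1,482.00 = $115,552.00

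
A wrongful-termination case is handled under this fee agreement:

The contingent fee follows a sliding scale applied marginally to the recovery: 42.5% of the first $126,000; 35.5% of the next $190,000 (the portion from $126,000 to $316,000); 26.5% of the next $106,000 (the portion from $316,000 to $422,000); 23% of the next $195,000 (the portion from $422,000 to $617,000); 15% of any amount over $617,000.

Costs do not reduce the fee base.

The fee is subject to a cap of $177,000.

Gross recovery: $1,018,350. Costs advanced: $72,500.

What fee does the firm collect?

Fee base is the gross recovery, $1,018,350; costs are reimbursed separately.
First $126,000 at 42.5% = $53,550.00
Next $190,000 at 35.5% = $67,450.00
Next $106,000 at 26.5% = $28,090.00
Next $195,000 at 23% = $44,850.00
Remaining $401,350 at 15% = $60,202.50
Fee: $53,550.00 + $67,450.00 + $28,090.00 + $44,850.00 + $60,202.50 = $254,142.50
$254,142.50 exceeds the $177,000 cap, so the fee is capped at $177,000.00.

$177,000.00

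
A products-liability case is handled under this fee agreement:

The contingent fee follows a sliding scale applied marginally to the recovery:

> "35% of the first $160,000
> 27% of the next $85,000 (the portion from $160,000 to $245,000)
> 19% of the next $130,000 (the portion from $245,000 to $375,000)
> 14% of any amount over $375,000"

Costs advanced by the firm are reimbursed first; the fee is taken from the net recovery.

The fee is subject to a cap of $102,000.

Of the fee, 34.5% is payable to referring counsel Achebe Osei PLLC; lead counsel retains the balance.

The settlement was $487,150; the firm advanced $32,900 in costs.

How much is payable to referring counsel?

$35,190.00

Fee base (net of costs): $487,150 − $32,900 = $454,250
First $160,000 at 35% = $56,000.00
Next $85,000 at 27% = $22,950.00
Next $130,000 at 19% = $24,700.00
Remaining $79,250 at 14% = $11,095.00
Fee: $56,000.00 + $22,950.00 + $24,700.00 + $11,095.00 = $114,745.00
$114,745.00 exceeds the $102,000 cap, so the fee is capped at $102,000.00.
Referral share: 34.5% of $102,000.00 = $35,190.00; lead counsel retains $102,000.00 − $35,190.00 = $66,810.00.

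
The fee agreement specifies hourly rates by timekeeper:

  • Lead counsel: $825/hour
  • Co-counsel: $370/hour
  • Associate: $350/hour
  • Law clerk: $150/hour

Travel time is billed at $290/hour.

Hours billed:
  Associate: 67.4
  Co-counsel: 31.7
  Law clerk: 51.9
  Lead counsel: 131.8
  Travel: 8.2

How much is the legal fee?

$154,217.00

Lead counsel: 131.8 × $825 = $108,735.00
Co-counsel: 31.7 × $370 = $11,729.00
Associate: 67.4 × $350 = $23,590.00
Law clerk: 51.9 × $150 = $7,785.00
Subtotal: $108,735.00 + $11,729.00 + $23,590.00 + $7,785.00 = $151,839.00
Travel: 8.2 × $290 = $2,378.00
Total: $151,839.00 + $2,378.00 = $154,217.00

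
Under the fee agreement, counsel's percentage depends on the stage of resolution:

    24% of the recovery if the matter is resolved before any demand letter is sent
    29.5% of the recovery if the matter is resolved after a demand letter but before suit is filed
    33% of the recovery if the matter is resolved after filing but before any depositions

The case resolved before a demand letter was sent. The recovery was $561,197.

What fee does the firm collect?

$134,687.28

The matter resolved before a demand letter was sent, so the 24% rate applies.
$561,197 × 24% = $134,687.28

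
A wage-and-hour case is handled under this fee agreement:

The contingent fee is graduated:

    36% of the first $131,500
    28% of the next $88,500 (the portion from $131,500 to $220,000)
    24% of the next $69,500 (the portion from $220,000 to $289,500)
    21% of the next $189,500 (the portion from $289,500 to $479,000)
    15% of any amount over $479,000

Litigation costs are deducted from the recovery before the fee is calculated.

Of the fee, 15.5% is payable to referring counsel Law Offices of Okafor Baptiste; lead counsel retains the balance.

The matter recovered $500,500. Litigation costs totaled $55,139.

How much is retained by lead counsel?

Fee base (net of costs): $500,500 − $55,139 = $445,361
First $131,500 at 36% = $47,340.00
Next $88,500 at 28% = $24,780.00
Next $69,500 at 24% = $16,680.00
Remaining $155,861 at 21% = $32,730.81
Fee: $47,340.00 + $24,780.00 + $16,680.00 + $32,730.81 = $121,530.81
Referral share: 15.5% of $121,530.81 = $18,837.28; lead counsel retains $121,530.81 − $18,837.28 = $102,693.53.

$102,693.53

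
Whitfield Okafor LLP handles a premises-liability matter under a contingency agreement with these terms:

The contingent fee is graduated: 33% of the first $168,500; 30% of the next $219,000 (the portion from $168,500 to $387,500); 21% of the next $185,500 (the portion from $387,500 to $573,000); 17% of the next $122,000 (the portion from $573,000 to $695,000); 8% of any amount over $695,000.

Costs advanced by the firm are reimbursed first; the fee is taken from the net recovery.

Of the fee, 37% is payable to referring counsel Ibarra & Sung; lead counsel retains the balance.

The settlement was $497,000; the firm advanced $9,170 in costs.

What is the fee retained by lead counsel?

Fee base (net of costs): $497,000 − $9,170 = $487,830
First $168,500 at 33% = $55,605.00
Next $219,000 at 30% = $65,700.00
Remaining $100,330 at 21% = $21,069.30
Fee: $55,605.00 + $65,700.00 + $21,069.30 = $142,374.30
Referral share: 37% of $142,374.30 = $52,678.49; lead counsel retains $142,374.30 − $52,678.49 = $89,695.81.

$89,695.81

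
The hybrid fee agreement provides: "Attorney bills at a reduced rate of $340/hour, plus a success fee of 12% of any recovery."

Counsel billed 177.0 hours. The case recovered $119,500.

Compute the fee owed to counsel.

Hourly: 177.0 × $340 = $60,180.00
Success fee: 12% of $119,500 = $14,340.00
Total: $60,180.00 + $14,340.00 = $74,520.00

$74,520.00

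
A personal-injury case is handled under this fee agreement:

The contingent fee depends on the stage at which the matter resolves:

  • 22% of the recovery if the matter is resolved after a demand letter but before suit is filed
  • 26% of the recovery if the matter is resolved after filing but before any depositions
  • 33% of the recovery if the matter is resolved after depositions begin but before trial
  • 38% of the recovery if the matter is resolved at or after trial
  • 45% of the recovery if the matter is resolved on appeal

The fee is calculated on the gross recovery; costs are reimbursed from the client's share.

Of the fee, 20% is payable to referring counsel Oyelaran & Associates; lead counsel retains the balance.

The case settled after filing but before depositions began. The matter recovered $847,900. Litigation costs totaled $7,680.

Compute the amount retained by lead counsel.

$176,363.20

Fee base is the gross recovery, $847,900; costs are reimbursed separately.
The matter settled after filing but before depositions began, so the 26% rate applies.
$847,900 × 26% = $220,454.00
Referral share: 20% of $220,454.00 = $44,090.80; lead counsel retains $220,454.00 − $44,090.80 = $176,363.20.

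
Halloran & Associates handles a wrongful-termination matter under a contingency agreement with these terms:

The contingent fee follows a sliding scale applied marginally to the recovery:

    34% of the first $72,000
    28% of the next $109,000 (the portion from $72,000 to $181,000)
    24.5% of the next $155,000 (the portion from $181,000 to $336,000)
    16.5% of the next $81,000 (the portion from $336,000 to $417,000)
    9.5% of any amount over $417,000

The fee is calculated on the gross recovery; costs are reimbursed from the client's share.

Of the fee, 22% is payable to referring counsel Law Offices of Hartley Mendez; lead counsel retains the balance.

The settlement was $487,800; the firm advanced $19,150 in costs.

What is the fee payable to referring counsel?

$24,874.52

Fee base is the gross recovery, $487,800; costs are reimbursed separately.
First $72,000 at 34% = $24,480.00
Next $109,000 at 28% = $30,520.00
Next $155,000 at 24.5% = $37,975.00
Next $81,000 at 16.5% = $13,365.00
Remaining $70,800 at 9.5% = $6,726.00
Fee: $24,480.00 + $30,520.00 + $37,975.00 + $13,365.00 + $6,726.00 = $113,066.00
Referral share: 22% of $113,066.00 = $24,874.52; lead counsel retains $113,066.00 − $24,874.52 = $88,191.48.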